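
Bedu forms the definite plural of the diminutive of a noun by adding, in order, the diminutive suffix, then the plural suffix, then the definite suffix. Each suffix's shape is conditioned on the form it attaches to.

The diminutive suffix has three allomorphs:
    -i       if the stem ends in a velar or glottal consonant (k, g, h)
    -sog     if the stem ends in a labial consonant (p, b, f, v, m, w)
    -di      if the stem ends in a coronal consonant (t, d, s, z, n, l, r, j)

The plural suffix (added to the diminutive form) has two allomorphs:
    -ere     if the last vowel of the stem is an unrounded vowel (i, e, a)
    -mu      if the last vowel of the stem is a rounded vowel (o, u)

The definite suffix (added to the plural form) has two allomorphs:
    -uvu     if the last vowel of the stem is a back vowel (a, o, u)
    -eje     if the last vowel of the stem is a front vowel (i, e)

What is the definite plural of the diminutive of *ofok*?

ofokiereeje

Since the final consonant of *ofok* is /k/ (velar/glottal), it takes -i, giving *ofoki*.
The diminutive form *ofoki* — last vowel /i/ (an unrounded vowel) → -ere → *ofokiere*.
The plural form *ofokiere*: last vowel = /e/, a front vowel → -eje → *ofokiereeje*.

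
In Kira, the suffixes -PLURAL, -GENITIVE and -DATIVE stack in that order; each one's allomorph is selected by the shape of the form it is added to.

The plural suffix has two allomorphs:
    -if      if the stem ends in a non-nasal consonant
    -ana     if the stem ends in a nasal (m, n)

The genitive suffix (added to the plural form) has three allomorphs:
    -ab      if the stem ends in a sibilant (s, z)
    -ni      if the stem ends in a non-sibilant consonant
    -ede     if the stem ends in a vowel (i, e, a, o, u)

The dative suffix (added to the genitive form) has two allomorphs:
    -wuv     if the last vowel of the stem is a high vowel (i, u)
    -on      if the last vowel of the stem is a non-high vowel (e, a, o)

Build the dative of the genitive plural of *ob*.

obifniwuv

The final consonant of *ob* is /b/, which is non-nasal, so the plural suffix is -if, giving *obif*.
The plural form *obif* — final sound /f/ (a non-sibilant consonant) → -ni → *obifni*.
The genitive form *obifni* — last vowel /i/ (a high vowel) → -wuv → *obifniwuv*.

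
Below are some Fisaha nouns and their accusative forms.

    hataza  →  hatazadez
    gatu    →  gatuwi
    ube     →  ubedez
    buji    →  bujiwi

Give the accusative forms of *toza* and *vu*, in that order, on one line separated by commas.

The suffix is conditioned by the last vowel: -wi when the last vowel of the stem is a high vowel (*gatu*, *buji*); -dez when the last vowel of the stem is a non-high vowel (*hataza*, *ube*).
*toza* — last vowel /a/ (a non-high vowel) → -dez → *tozadez*.
The last vowel of *vu* is /u/, which is a high vowel, so the suffix is -wi, giving *vuwi*.

tozadez, vuwi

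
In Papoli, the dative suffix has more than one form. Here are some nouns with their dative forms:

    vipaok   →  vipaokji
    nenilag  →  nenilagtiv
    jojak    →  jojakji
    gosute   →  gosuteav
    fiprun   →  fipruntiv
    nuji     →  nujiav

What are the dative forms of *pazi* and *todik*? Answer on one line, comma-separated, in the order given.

The pattern is voicing of the final sound: -ji when the stem ends in a voiceless consonant (*vipaok*, *jojak*); -tiv when the stem ends in a voiced consonant (*nenilag*, *fiprun*); -av when the stem ends in a vowel (*gosute*, *nuji*).
*pazi* — final sound /i/ (a vowel) → -av → *paziav*.
The final sound of *todik* is /k/, which is a voiceless consonant, so the suffix is -ji, giving *todikji*.

paziav, todikji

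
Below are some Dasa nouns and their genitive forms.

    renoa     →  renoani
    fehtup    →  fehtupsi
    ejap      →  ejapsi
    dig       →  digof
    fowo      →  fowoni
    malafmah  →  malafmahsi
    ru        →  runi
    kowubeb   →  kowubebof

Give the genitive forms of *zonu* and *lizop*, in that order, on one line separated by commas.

zonuni, lizopsi

Looking at the final sound of each stem: -si when the stem ends in a voiceless consonant (*fehtup*, *ejap*, *malafmah*); -of when the stem ends in a voiced consonant (*dig*, *kowubeb*); -ni when the stem ends in a vowel (*renoa*, *fowo*, *ru*).
*zonu* — final sound /u/ (a vowel) → -ni → *zonuni*.
The final sound of *lizop* is /p/, which is a voiceless consonant, so the suffix is -si, giving *lizopsi*.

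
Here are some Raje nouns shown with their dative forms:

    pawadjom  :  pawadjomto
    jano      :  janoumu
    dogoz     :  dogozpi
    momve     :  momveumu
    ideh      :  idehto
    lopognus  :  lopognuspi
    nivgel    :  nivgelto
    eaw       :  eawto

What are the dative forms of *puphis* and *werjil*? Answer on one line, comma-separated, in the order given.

The pattern is sibilance of the final sound: -pi when the stem ends in a sibilant (*dogoz*, *lopognus*); -to when the stem ends in a non-sibilant consonant (*pawadjom*, *ideh*, *nivgel*, *eaw*); -umu when the stem ends in a vowel (*jano*, *momve*).
The final sound of *puphis* is /s/, which is a sibilant, so the suffix is -pi, giving *puphispi*.
*werjil* — final sound /l/ (a non-sibilant consonant) → -to → *werjilto*.

puphispi, werjilto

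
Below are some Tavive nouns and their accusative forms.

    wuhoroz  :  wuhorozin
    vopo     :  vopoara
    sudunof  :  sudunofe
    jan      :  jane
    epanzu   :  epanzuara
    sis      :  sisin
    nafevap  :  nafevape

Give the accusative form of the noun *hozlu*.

hozluara

The suffix is conditioned by the final sound: -in when the stem ends in a sibilant (*wuhoroz*, *sis*); -e when the stem ends in a non-sibilant consonant (*sudunof*, *jan*, *nafevap*); -ara when the stem ends in a vowel (*vopo*, *epanzu*).
The final sound of *hozlu* is /u/, which is a vowel, so the suffix is -ara, giving *hozluara*.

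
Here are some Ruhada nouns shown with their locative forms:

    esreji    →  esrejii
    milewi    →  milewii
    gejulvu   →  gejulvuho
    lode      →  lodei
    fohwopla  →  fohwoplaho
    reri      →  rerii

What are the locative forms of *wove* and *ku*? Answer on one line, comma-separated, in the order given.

The alternation tracks the last vowel of the stem — -i when the last vowel of the stem is a front vowel (*esreji*, *milewi*, *lode*, *reri*); -ho when the last vowel of the stem is a back vowel (*gejulvu*, *fohwopla*).
The last vowel of *wove* is /e/, which is a front vowel, so the suffix is -i, giving *wovei*.
*ku*: last vowel = /u/, a back vowel → -ho → *kuho*.

wovei, kuho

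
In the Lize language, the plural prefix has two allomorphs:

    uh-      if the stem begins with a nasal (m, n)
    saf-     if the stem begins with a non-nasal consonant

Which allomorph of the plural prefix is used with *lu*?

saf-

The first consonant of *lu* is /l/, which is non-nasal, so the prefix is saf-.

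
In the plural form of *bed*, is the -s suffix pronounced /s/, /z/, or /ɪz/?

The stem *bed* ends in a voiced non-sibilant sound.
The plural suffix surfaces as /ɪz/ after sibilants, /s/ after other voiceless consonants, and /z/ after other voiced sounds.
So the plural -s on *bed* is pronounced /z/.

/z/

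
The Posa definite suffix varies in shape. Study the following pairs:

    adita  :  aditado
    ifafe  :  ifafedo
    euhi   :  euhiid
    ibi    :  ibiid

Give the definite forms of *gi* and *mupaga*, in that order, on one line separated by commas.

giid, mupagado

The suffix is conditioned by the last vowel: -id when the last vowel of the stem is a high vowel (*euhi*, *ibi*); -do when the last vowel of the stem is a non-high vowel (*adita*, *ifafe*).
*gi*: last vowel = /i/, a high vowel → -id → *giid*.
The last vowel of *mupaga* is /a/, which is a non-high vowel, so the suffix is -do, giving *mupagado*.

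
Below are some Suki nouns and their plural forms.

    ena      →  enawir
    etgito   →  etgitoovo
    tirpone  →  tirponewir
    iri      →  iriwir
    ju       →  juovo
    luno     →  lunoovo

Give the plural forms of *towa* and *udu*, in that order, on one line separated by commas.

The pattern is rounding harmony: -ovo when the last vowel of the stem is a rounded vowel (*etgito*, *ju*, *luno*); -wir when the last vowel of the stem is an unrounded vowel (*ena*, *tirpone*, *iri*).
Since the last vowel of *towa* is /a/ (an unrounded vowel), it takes -wir, giving *towawir*.
Since the last vowel of *udu* is /u/ (a rounded vowel), it takes -ovo, giving *uduovo*.

towawir, uduovo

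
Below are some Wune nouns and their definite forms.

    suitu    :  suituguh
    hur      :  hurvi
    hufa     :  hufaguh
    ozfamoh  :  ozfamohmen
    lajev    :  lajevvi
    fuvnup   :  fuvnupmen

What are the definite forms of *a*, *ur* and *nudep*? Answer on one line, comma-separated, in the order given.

The alternation tracks the final sound of the stem — -men when the stem ends in a voiceless consonant (*ozfamoh*, *fuvnup*); -vi when the stem ends in a voiced consonant (*hur*, *lajev*); -guh when the stem ends in a vowel (*suitu*, *hufa*).
*a* — final sound /a/ (a vowel) → -guh → *aguh*.
Since the final sound of *ur* is /r/ (a voiced consonant), it takes -vi, giving *urvi*.
The final sound of *nudep* is /p/, which is a voiceless consonant, so the suffix is -men, giving *nudepmen*.

aguh, urvi, nudepmen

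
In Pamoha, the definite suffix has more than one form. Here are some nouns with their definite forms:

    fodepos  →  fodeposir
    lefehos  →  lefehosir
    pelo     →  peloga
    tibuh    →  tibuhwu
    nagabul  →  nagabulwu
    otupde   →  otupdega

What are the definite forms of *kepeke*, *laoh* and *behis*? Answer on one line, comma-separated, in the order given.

The pattern is sibilance of the final sound: -ir when the stem ends in a sibilant (*fodepos*, *lefehos*); -wu when the stem ends in a non-sibilant consonant (*tibuh*, *nagabul*); -ga when the stem ends in a vowel (*pelo*, *otupde*).
*kepeke*: final sound = /e/, a vowel → -ga → *kepekega*.
Since the final sound of *laoh* is /h/ (a non-sibilant consonant), it takes -wu, giving *laohwu*.
*behis* — final sound /s/ (a sibilant) → -ir → *behisir*.

kepekega, laohwu, behisir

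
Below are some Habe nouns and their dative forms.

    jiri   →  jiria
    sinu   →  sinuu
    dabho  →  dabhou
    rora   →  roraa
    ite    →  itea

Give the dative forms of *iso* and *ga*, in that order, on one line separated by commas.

isou, gaa

The pattern is rounding harmony: -u when the last vowel of the stem is a rounded vowel (*sinu*, *dabho*); -a when the last vowel of the stem is an unrounded vowel (*jiri*, *rora*, *ite*).
*iso*: last vowel = /o/, a rounded vowel → -u → *isou*.
The last vowel of *ga* is /a/, which is an unrounded vowel, so the suffix is -a, giving *gaa*.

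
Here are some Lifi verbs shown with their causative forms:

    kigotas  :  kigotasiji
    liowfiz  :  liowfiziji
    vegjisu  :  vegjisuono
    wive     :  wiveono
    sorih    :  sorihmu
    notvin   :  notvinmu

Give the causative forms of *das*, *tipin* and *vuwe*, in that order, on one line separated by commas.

dasiji, tipinmu, vuweono

The alternation tracks the final sound of the stem — -iji when the stem ends in a sibilant (*kigotas*, *liowfiz*); -mu when the stem ends in a non-sibilant consonant (*sorih*, *notvin*); -ono when the stem ends in a vowel (*vegjisu*, *wive*).
*das*: final sound = /s/, a sibilant → -iji → *dasiji*.
*tipin* — final sound /n/ (a non-sibilant consonant) → -mu → *tipinmu*.
*vuwe* — final sound /e/ (a vowel) → -ono → *vuweono*.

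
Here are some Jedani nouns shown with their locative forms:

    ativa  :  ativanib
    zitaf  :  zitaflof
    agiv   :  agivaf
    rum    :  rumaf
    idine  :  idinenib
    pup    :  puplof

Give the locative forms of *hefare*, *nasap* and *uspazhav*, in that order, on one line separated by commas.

The suffix is conditioned by the final sound: -lof when the stem ends in a voiceless consonant (*zitaf*, *pup*); -af when the stem ends in a voiced consonant (*agiv*, *rum*); -nib when the stem ends in a vowel (*ativa*, *idine*).
Since the final sound of *hefare* is /e/ (a vowel), it takes -nib, giving *hefarenib*.
*nasap*: final sound = /p/, a voiceless consonant → -lof → *nasaplof*.
Since the final sound of *uspazhav* is /v/ (a voiced consonant), it takes -af, giving *uspazhavaf*.

hefarenib, nasaplof, uspazhavaf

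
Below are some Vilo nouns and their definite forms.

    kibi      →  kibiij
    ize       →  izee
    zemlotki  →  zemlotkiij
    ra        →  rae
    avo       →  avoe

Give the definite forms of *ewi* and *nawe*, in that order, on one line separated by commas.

The suffix is conditioned by the last vowel: -ij when the last vowel of the stem is a high vowel (*kibi*, *zemlotki*); -e when the last vowel of the stem is a non-high vowel (*ize*, *ra*, *avo*).
Since the last vowel of *ewi* is /i/ (a high vowel), it takes -ij, giving *ewiij*.
Since the last vowel of *nawe* is /e/ (a non-high vowel), it takes -e, giving *nawee*.

ewiij, nawee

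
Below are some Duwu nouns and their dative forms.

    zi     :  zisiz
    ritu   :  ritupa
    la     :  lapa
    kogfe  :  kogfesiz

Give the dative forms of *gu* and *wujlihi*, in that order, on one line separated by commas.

gupa, wujlihisiz

The pattern is front/back vowel harmony: -siz when the last vowel of the stem is a front vowel (*zi*, *kogfe*); -pa when the last vowel of the stem is a back vowel (*ritu*, *la*).
*gu* — last vowel /u/ (a back vowel) → -pa → *gupa*.
The last vowel of *wujlihi* is /i/, which is a front vowel, so the suffix is -siz, giving *wujlihisiz*.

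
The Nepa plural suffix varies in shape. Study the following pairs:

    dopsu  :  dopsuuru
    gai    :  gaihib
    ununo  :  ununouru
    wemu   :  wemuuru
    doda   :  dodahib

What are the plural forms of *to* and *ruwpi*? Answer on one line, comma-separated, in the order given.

touru, ruwpihib

The alternation tracks the last vowel of the stem — -uru when the last vowel of the stem is a rounded vowel (*dopsu*, *ununo*, *wemu*); -hib when the last vowel of the stem is an unrounded vowel (*gai*, *doda*).
*to* — last vowel /o/ (a rounded vowel) → -uru → *touru*.
The last vowel of *ruwpi* is /i/, which is an unrounded vowel, so the suffix is -hib, giving *ruwpihib*.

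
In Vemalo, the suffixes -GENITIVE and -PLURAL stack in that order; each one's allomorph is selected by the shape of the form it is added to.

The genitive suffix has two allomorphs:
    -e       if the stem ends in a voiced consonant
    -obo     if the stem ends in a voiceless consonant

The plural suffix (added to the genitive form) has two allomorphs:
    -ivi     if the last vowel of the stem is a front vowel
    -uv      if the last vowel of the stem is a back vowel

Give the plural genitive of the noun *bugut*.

*bugut*: final consonant = /t/, voiceless → -obo → *bugutobo*.
The genitive form *bugutobo* — last vowel /o/ (a back vowel) → -uv → *bugutobouv*.

bugutobouv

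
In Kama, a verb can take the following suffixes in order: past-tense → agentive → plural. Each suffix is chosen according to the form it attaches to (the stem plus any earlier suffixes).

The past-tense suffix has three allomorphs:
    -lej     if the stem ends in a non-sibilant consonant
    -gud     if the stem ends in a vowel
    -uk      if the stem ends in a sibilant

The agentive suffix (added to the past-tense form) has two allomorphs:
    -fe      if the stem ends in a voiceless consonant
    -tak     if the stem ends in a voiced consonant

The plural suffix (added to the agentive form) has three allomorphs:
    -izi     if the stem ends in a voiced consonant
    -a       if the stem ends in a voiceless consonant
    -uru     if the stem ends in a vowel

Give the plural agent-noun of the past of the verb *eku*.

ekugudtaka

*eku* — final sound /u/ (a vowel) → -gud → *ekugud*.
The past-tense form *ekugud* — final consonant /d/ (voiced) → -tak → *ekugudtak*.
The agentive form *ekugudtak*: final sound = /k/, a voiceless consonant → -a → *ekugudtaka*.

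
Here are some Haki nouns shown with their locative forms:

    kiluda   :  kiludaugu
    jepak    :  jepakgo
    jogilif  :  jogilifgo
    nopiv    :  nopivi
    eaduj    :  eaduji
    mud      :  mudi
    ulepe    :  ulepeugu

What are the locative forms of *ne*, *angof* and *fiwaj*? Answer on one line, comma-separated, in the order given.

neugu, angofgo, fiwaji

The pattern is voicing of the final sound: -go when the stem ends in a voiceless consonant (*jepak*, *jogilif*); -i when the stem ends in a voiced consonant (*nopiv*, *eaduj*, *mud*); -ugu when the stem ends in a vowel (*kiluda*, *ulepe*).
The final sound of *ne* is /e/, which is a vowel, so the suffix is -ugu, giving *neugu*.
*angof*: final sound = /f/, a voiceless consonant → -go → *angofgo*.
*fiwaj* — final sound /j/ (a voiced consonant) → -i → *fiwaji*.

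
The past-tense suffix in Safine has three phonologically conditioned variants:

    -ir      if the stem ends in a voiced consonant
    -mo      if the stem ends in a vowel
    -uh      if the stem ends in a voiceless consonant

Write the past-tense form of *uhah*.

uhahuh

*uhah* — final sound /h/ (a voiceless consonant) → -uh → *uhahuh*.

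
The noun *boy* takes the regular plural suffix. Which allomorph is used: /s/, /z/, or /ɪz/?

/z/

The stem *boy* ends in a voiced non-sibilant sound.
The plural suffix surfaces as /ɪz/ after sibilants, /s/ after other voiceless consonants, and /z/ after other voiced sounds.
So the plural -s on *boy* is pronounced /z/.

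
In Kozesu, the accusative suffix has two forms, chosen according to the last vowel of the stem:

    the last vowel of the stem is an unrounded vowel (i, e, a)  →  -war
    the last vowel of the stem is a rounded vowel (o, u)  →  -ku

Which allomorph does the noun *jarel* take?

-war

Since the last vowel of *jarel* is /e/ (an unrounded vowel), it takes -war.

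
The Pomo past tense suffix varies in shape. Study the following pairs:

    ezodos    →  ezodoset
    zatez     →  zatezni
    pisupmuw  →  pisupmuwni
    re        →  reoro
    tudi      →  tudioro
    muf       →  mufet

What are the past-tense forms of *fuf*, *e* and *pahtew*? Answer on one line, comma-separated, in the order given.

The suffix is conditioned by the final sound: -et when the stem ends in a voiceless consonant (*ezodos*, *muf*); -ni when the stem ends in a voiced consonant (*zatez*, *pisupmuw*); -oro when the stem ends in a vowel (*re*, *tudi*).
*fuf* — final sound /f/ (a voiceless consonant) → -et → *fufet*.
*e*: final sound = /e/, a vowel → -oro → *eoro*.
*pahtew*: final sound = /w/, a voiced consonant → -ni → *pahtewni*.

fufet, eoro, pahtewni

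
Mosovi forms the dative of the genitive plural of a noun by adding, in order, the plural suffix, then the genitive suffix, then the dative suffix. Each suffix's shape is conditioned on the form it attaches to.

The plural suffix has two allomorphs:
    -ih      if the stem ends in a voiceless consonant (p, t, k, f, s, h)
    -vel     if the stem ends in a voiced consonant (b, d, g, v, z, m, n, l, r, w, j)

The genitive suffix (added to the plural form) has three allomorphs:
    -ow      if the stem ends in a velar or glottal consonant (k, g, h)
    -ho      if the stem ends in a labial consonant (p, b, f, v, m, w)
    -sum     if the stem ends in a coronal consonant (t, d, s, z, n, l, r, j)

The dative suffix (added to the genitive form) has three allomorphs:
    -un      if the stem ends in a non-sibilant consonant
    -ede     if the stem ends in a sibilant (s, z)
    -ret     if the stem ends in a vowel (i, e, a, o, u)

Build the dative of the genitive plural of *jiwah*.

*jiwah*: final consonant = /h/, voiceless → -ih → *jiwahih*.
The plural form *jiwahih* — final consonant /h/ (velar/glottal) → -ow → *jiwahihow*.
The genitive form *jiwahihow* — final sound /w/ (a non-sibilant consonant) → -un → *jiwahihowun*.

jiwahihowun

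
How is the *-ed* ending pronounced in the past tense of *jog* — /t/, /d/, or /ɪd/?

/d/

The stem *jog* ends in a voiced sound other than /d/.
The -ed suffix is realized as /ɪd/ after /t, d/; as /t/ after other voiceless consonants; and as /d/ after other voiced sounds.
So -ed on *jog* is pronounced /d/.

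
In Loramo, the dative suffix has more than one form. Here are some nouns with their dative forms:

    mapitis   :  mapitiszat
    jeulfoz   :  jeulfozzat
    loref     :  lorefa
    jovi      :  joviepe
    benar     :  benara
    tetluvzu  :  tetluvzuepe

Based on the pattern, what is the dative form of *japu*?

The alternation tracks the final sound of the stem — -zat when the stem ends in a sibilant (*mapitis*, *jeulfoz*); -a when the stem ends in a non-sibilant consonant (*loref*, *benar*); -epe when the stem ends in a vowel (*jovi*, *tetluvzu*).
*japu*: final sound = /u/, a vowel → -epe → *japuepe*.

japuepe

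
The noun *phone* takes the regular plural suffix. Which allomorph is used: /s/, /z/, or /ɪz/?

/z/

The stem *phone* ends in a voiced non-sibilant sound.
The plural suffix surfaces as /ɪz/ after sibilants, /s/ after other voiceless consonants, and /z/ after other voiced sounds.
So the plural -s on *phone* is pronounced /z/.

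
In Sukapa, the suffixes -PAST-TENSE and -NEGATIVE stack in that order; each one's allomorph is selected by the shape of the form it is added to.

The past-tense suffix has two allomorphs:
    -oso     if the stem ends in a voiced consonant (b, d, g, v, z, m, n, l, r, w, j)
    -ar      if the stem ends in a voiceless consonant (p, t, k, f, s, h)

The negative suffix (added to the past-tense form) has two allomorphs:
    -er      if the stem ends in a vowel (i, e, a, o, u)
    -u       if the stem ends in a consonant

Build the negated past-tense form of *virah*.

*virah* — final consonant /h/ (voiceless) → -ar → *virahar*.
Since the final sound of the past-tense form *virahar* is /r/ (a consonant), it takes -u, giving *viraharu*.

viraharu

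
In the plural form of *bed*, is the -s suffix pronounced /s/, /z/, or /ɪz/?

/z/

The stem *bed* ends in a voiced non-sibilant sound.
The plural suffix surfaces as /ɪz/ after sibilants, /s/ after other voiceless consonants, and /z/ after other voiced sounds.
So the plural -s on *bed* is pronounced /z/.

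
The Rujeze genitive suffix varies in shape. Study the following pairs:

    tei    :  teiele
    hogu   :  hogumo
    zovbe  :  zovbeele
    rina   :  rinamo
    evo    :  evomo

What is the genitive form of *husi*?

The pattern is front/back vowel harmony: -ele when the last vowel of the stem is a front vowel (*tei*, *zovbe*); -mo when the last vowel of the stem is a back vowel (*hogu*, *rina*, *evo*).
*husi* — last vowel /i/ (a front vowel) → -ele → *husiele*.

husiele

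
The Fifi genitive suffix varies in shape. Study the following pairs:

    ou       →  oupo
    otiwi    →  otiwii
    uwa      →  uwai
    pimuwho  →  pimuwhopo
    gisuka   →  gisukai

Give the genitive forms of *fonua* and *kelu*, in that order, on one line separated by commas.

The pattern is rounding harmony: -po when the last vowel of the stem is a rounded vowel (*ou*, *pimuwho*); -i when the last vowel of the stem is an unrounded vowel (*otiwi*, *uwa*, *gisuka*).
Since the last vowel of *fonua* is /a/ (an unrounded vowel), it takes -i, giving *fonuai*.
Since the last vowel of *kelu* is /u/ (a rounded vowel), it takes -po, giving *kelupo*.

fonuai, kelupo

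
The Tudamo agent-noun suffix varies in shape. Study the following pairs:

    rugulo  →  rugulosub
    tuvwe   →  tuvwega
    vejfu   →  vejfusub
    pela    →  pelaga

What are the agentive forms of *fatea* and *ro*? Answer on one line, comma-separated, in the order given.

The alternation tracks the last vowel of the stem — -sub when the last vowel of the stem is a rounded vowel (*rugulo*, *vejfu*); -ga when the last vowel of the stem is an unrounded vowel (*tuvwe*, *pela*).
Since the last vowel of *fatea* is /a/ (an unrounded vowel), it takes -ga, giving *fateaga*.
*ro* — last vowel /o/ (a rounded vowel) → -sub → *rosub*.

fateaga, rosub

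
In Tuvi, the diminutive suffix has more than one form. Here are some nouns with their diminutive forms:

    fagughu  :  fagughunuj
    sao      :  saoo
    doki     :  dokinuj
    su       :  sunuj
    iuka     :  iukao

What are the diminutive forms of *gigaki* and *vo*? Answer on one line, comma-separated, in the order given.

Looking at the last vowel of each stem: -nuj when the last vowel of the stem is a high vowel (*fagughu*, *doki*, *su*); -o when the last vowel of the stem is a non-high vowel (*sao*, *iuka*).
The last vowel of *gigaki* is /i/, which is a high vowel, so the suffix is -nuj, giving *gigakinuj*.
*vo*: last vowel = /o/, a non-high vowel → -o → *voo*.

gigakinuj, voo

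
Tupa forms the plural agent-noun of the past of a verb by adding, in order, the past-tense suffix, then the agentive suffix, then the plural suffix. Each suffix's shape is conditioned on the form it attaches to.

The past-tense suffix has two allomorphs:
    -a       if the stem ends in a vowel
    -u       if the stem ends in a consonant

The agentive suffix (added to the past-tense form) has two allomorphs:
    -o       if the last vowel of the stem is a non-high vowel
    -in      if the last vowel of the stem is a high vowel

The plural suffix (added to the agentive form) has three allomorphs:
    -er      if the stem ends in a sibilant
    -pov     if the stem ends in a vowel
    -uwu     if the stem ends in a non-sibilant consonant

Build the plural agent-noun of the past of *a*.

The final sound of *a* is /a/, which is a vowel, so the past-tense suffix is -a, giving *aa*.
Since the last vowel of the past-tense form *aa* is /a/ (a non-high vowel), it takes -o, giving *aao*.
The final sound of the agentive form *aao* is /o/, which is a vowel, so the plural suffix is -pov, giving *aaopov*.

aaopov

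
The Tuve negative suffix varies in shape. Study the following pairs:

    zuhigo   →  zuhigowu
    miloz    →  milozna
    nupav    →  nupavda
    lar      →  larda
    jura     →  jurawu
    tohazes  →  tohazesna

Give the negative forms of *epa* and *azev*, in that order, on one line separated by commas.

The pattern is sibilance of the final sound: -na when the stem ends in a sibilant (*miloz*, *tohazes*); -da when the stem ends in a non-sibilant consonant (*nupav*, *lar*); -wu when the stem ends in a vowel (*zuhigo*, *jura*).
*epa*: final sound = /a/, a vowel → -wu → *epawu*.
*azev* — final sound /v/ (a non-sibilant consonant) → -da → *azevda*.

epawu, azevda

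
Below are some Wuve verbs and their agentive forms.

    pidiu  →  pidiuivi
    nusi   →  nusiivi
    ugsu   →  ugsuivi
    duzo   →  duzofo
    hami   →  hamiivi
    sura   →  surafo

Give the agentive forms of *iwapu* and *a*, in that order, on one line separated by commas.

The suffix is conditioned by the last vowel: -ivi when the last vowel of the stem is a high vowel (*pidiu*, *nusi*, *ugsu*, *hami*); -fo when the last vowel of the stem is a non-high vowel (*duzo*, *sura*).
Since the last vowel of *iwapu* is /u/ (a high vowel), it takes -ivi, giving *iwapuivi*.
*a*: last vowel = /a/, a non-high vowel → -fo → *afo*.

iwapuivi, afo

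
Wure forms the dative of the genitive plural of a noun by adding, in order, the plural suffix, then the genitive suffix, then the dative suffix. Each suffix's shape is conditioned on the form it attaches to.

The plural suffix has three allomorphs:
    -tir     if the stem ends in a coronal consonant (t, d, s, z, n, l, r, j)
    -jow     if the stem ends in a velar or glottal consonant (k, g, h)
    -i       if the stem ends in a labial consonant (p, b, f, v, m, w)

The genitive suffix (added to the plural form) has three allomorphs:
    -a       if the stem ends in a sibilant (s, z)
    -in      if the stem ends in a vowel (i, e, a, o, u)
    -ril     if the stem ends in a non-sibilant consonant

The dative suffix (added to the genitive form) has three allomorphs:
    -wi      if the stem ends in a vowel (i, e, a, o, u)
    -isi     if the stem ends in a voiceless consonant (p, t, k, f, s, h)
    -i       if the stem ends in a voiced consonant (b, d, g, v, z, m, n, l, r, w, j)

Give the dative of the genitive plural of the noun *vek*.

Since the final consonant of *vek* is /k/ (velar/glottal), it takes -jow, giving *vekjow*.
The final sound of the plural form *vekjow* is /w/, which is a non-sibilant consonant, so the genitive suffix is -ril, giving *vekjowril*.
The final sound of the genitive form *vekjowril* is /l/, which is a voiced consonant, so the dative suffix is -i, giving *vekjowrili*.

vekjowrili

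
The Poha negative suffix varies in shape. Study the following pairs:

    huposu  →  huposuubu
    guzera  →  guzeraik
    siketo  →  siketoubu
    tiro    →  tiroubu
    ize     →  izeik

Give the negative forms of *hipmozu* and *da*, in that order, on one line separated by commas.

Looking at the last vowel of each stem: -ubu when the last vowel of the stem is a rounded vowel (*huposu*, *siketo*, *tiro*); -ik when the last vowel of the stem is an unrounded vowel (*guzera*, *ize*).
The last vowel of *hipmozu* is /u/, which is a rounded vowel, so the suffix is -ubu, giving *hipmozuubu*.
The last vowel of *da* is /a/, which is an unrounded vowel, so the suffix is -ik, giving *daik*.

hipmozuubu, daik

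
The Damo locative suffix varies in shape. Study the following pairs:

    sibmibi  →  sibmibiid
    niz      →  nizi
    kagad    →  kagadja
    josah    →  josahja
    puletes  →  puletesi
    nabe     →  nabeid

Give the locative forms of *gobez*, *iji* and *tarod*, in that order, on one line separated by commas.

The suffix is conditioned by the final sound: -i when the stem ends in a sibilant (*niz*, *puletes*); -ja when the stem ends in a non-sibilant consonant (*kagad*, *josah*); -id when the stem ends in a vowel (*sibmibi*, *nabe*).
The final sound of *gobez* is /z/, which is a sibilant, so the suffix is -i, giving *gobezi*.
The final sound of *iji* is /i/, which is a vowel, so the suffix is -id, giving *ijiid*.
The final sound of *tarod* is /d/, which is a non-sibilant consonant, so the suffix is -ja, giving *tarodja*.

gobezi, ijiid, tarodja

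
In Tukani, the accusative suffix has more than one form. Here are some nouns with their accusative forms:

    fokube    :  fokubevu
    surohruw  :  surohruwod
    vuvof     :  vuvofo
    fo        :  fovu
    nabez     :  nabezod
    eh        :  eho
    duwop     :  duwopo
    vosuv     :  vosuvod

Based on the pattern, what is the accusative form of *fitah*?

The suffix is conditioned by the final sound: -o when the stem ends in a voiceless consonant (*vuvof*, *eh*, *duwop*); -od when the stem ends in a voiced consonant (*surohruw*, *nabez*, *vosuv*); -vu when the stem ends in a vowel (*fokube*, *fo*).
*fitah*: final sound = /h/, a voiceless consonant → -o → *fitaho*.

fitaho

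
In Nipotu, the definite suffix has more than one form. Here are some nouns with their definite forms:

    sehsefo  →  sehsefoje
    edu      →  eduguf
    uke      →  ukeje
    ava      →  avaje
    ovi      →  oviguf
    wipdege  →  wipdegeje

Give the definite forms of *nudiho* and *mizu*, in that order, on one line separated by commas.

nudihoje, mizuguf

Looking at the last vowel of each stem: -guf when the last vowel of the stem is a high vowel (*edu*, *ovi*); -je when the last vowel of the stem is a non-high vowel (*sehsefo*, *uke*, *ava*, *wipdege*).
*nudiho* — last vowel /o/ (a non-high vowel) → -je → *nudihoje*.
The last vowel of *mizu* is /u/, which is a high vowel, so the suffix is -guf, giving *mizuguf*.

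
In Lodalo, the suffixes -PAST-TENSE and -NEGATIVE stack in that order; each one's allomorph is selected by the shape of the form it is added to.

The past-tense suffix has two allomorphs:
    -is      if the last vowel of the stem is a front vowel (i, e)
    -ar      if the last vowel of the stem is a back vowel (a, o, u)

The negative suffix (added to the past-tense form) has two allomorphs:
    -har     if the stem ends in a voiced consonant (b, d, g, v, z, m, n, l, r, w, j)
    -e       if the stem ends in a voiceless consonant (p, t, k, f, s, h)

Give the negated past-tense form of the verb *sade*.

*sade* — last vowel /e/ (a front vowel) → -is → *sadeis*.
The final consonant of the past-tense form *sadeis* is /s/, which is voiceless, so the negative suffix is -e, giving *sadeise*.

sadeise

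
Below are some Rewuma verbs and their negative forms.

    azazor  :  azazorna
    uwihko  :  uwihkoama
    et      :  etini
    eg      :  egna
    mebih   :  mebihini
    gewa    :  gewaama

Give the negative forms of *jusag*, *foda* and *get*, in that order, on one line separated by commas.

jusagna, fodaama, getini

Looking at the final sound of each stem: -ini when the stem ends in a voiceless consonant (*et*, *mebih*); -na when the stem ends in a voiced consonant (*azazor*, *eg*); -ama when the stem ends in a vowel (*uwihko*, *gewa*).
Since the final sound of *jusag* is /g/ (a voiced consonant), it takes -na, giving *jusagna*.
*foda*: final sound = /a/, a vowel → -ama → *fodaama*.
*get* — final sound /t/ (a voiceless consonant) → -ini → *getini*.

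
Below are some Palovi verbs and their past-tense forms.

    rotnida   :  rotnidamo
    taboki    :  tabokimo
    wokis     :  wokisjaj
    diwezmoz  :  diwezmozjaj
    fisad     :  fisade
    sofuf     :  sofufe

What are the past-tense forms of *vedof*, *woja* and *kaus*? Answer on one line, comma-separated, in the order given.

vedofe, wojamo, kausjaj

The alternation tracks the final sound of the stem — -jaj when the stem ends in a sibilant (*wokis*, *diwezmoz*); -e when the stem ends in a non-sibilant consonant (*fisad*, *sofuf*); -mo when the stem ends in a vowel (*rotnida*, *taboki*).
*vedof*: final sound = /f/, a non-sibilant consonant → -e → *vedofe*.
*woja*: final sound = /a/, a vowel → -mo → *wojamo*.
*kaus* — final sound /s/ (a sibilant) → -jaj → *kausjaj*.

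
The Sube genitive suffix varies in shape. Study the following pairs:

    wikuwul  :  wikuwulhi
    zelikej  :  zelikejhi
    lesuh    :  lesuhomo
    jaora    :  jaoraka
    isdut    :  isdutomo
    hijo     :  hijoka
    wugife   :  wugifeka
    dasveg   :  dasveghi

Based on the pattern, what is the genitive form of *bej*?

bejhi

The suffix is conditioned by the final sound: -omo when the stem ends in a voiceless consonant (*lesuh*, *isdut*); -hi when the stem ends in a voiced consonant (*wikuwul*, *zelikej*, *dasveg*); -ka when the stem ends in a vowel (*jaora*, *hijo*, *wugife*).
Since the final sound of *bej* is /j/ (a voiced consonant), it takes -hi, giving *bejhi*.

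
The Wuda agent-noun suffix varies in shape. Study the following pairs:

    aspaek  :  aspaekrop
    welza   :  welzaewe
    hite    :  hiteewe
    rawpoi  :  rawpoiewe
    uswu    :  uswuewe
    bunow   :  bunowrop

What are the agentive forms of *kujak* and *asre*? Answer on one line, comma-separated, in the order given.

The alternation tracks the final sound of the stem — -rop when the stem ends in a consonant (*aspaek*, *bunow*); -ewe when the stem ends in a vowel (*welza*, *hite*, *rawpoi*, *uswu*).
The final sound of *kujak* is /k/, which is a consonant, so the suffix is -rop, giving *kujakrop*.
*asre* — final sound /e/ (a vowel) → -ewe → *asreewe*.

kujakrop, asreewe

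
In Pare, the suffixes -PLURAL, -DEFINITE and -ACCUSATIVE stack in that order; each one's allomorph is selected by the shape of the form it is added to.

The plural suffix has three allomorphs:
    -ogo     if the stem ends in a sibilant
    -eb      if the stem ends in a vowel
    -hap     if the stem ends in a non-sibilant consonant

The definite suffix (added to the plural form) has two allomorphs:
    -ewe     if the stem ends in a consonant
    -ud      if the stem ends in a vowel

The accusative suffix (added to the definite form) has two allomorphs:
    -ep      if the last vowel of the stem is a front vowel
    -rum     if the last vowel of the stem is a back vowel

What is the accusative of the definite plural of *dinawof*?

dinawofhapeweep

Since the final sound of *dinawof* is /f/ (a non-sibilant consonant), it takes -hap, giving *dinawofhap*.
The final sound of the plural form *dinawofhap* is /p/, which is a consonant, so the definite suffix is -ewe, giving *dinawofhapewe*.
The definite form *dinawofhapewe* — last vowel /e/ (a front vowel) → -ep → *dinawofhapeweep*.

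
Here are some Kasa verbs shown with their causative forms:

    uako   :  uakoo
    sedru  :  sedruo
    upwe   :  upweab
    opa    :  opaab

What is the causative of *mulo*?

Looking at the last vowel of each stem: -o when the last vowel of the stem is a rounded vowel (*uako*, *sedru*); -ab when the last vowel of the stem is an unrounded vowel (*upwe*, *opa*).
The last vowel of *mulo* is /o/, which is a rounded vowel, so the suffix is -o, giving *muloo*.

muloo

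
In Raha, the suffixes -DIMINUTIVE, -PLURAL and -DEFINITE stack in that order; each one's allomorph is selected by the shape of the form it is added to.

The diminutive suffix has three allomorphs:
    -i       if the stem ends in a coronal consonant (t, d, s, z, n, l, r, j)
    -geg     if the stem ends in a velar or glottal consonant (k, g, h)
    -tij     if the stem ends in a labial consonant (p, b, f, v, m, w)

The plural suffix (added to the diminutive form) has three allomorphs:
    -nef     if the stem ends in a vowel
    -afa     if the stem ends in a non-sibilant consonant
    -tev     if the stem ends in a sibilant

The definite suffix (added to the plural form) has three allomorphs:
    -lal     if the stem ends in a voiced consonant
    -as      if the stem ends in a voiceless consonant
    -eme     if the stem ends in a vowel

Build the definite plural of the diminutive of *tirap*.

The final consonant of *tirap* is /p/, which is labial, so the diminutive suffix is -tij, giving *tiraptij*.
The diminutive form *tiraptij*: final sound = /j/, a non-sibilant consonant → -afa → *tiraptijafa*.
The plural form *tiraptijafa* — final sound /a/ (a vowel) → -eme → *tiraptijafaeme*.

tiraptijafaeme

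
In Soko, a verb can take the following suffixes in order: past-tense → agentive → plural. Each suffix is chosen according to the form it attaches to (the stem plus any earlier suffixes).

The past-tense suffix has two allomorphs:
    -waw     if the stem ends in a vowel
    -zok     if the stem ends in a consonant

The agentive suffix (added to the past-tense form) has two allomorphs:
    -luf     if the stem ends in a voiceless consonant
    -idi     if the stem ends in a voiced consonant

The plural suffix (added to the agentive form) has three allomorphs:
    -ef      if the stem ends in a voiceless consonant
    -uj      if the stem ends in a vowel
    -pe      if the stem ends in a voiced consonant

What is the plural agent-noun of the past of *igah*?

The final sound of *igah* is /h/, which is a consonant, so the past-tense suffix is -zok, giving *igahzok*.
The past-tense form *igahzok* — final consonant /k/ (voiceless) → -luf → *igahzokluf*.
The agentive form *igahzokluf* — final sound /f/ (a voiceless consonant) → -ef → *igahzoklufef*.

igahzoklufef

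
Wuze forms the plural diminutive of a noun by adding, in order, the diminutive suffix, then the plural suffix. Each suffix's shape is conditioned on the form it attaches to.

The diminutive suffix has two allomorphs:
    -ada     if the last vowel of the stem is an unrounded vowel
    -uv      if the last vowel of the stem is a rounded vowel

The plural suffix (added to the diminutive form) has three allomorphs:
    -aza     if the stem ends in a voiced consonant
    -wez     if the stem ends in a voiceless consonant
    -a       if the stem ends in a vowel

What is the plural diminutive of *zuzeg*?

*zuzeg* — last vowel /e/ (an unrounded vowel) → -ada → *zuzegada*.
The diminutive form *zuzegada* — final sound /a/ (a vowel) → -a → *zuzegadaa*.

zuzegadaa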